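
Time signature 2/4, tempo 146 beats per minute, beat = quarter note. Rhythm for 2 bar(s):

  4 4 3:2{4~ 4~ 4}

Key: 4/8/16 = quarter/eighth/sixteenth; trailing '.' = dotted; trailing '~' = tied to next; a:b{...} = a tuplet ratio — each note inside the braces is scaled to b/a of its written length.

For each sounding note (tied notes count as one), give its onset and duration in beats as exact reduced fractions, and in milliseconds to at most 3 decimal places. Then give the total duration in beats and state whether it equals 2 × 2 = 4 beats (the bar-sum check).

1) 0.0ms=0b +410.959ms=1b
2) 410.959ms=1b +410.959ms=1b
3) 821.918ms=2b +821.918ms=2b
Σ=4b of 4 (146bpm 2/4) — PASS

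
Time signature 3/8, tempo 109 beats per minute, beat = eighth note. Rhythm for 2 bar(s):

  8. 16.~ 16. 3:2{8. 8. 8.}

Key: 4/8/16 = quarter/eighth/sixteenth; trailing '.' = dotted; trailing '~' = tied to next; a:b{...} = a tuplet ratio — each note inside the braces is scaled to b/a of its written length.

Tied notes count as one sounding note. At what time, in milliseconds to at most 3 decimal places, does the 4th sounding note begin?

1. 0.0ms @ 0 + 825.688ms (3/2)
2. 825.688ms @ 3/2 + 825.688ms (3/2)
3. 1651.376ms @ 3 + 550.459ms (1)
4. 2201.835ms @ 4 + 550.459ms (1)
5. 2752.294ms @ 5 + 550.459ms (1)

note 4 onset = 4b = 2201.835ms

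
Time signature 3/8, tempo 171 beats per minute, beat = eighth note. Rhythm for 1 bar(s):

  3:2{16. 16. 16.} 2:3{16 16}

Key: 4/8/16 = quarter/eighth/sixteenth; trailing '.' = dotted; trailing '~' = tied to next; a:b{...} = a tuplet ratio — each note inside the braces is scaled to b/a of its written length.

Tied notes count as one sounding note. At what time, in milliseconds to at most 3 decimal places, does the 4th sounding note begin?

note 4 onset = 3/2b = 526.316ms

1. 0.0ms @ 0 + 175.439ms (1/2)
2. 175.439ms @ 1/2 + 175.439ms (1/2)
3. 350.877ms @ 1 + 175.439ms (1/2)
4. 526.316ms @ 3/2 + 263.158ms (3/4)
5. 789.474ms @ 9/4 + 263.158ms (3/4)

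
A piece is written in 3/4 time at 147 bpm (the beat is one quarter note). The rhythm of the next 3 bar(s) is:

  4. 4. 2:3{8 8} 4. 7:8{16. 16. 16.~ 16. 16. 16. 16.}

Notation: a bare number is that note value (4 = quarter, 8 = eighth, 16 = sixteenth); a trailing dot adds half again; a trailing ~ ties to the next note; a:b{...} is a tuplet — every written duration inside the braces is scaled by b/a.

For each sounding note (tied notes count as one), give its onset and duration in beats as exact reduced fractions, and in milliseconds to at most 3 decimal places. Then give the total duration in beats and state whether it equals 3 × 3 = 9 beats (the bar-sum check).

1) 0.0ms=0b +612.245ms=3/2b
2) 612.245ms=3/2b +612.245ms=3/2b
3) 1224.49ms=3b +306.122ms=3/4b
4) 1530.612ms=15/4b +306.122ms=3/4b
5) 1836.735ms=9/2b +612.245ms=3/2b
6) 2448.98ms=6b +174.927ms=3/7b
7) 2623.907ms=45/7b +174.927ms=3/7b
8) 2798.834ms=48/7b +349.854ms=6/7b
9) 3148.688ms=54/7b +174.927ms=3/7b
10) 3323.615ms=57/7b +174.927ms=3/7b
11) 3498.542ms=60/7b +174.927ms=3/7b
Σ=9b of 9 (147bpm 3/4) — PASS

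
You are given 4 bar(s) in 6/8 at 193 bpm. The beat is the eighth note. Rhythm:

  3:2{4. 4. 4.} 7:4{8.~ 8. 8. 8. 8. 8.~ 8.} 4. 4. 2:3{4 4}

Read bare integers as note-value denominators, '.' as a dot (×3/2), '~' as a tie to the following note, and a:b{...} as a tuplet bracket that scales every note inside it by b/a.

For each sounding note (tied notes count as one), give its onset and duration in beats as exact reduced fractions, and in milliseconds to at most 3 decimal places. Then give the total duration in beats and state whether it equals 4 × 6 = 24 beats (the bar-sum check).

1) 0.0ms=0b +621.762ms=2b
2) 621.762ms=2b +621.762ms=2b
3) 1243.523ms=4b +621.762ms=2b
4) 1865.285ms=6b +532.939ms=12/7b
5) 2398.224ms=54/7b +266.469ms=6/7b
6) 2664.693ms=60/7b +266.469ms=6/7b
7) 2931.162ms=66/7b +266.469ms=6/7b
8) 3197.631ms=72/7b +532.939ms=12/7b
9) 3730.57ms=12b +932.642ms=3b
10) 4663.212ms=15b +932.642ms=3b
11) 5595.855ms=18b +932.642ms=3b
12) 6528.497ms=21b +932.642ms=3b
Σ=24b of 24 (193bpm 6/8) — PASS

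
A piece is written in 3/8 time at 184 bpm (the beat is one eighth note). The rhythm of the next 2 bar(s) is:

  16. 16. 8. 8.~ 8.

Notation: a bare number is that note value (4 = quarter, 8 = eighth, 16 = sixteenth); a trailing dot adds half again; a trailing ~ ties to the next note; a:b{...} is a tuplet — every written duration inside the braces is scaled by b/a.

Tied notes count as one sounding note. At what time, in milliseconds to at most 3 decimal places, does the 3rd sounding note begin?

note 3 onset = 3/2b = 489.13ms

1. 0.0ms @ 0 + 244.565ms (3/4)
2. 244.565ms @ 3/4 + 244.565ms (3/4)
3. 489.13ms @ 3/2 + 489.13ms (3/2)
4. 978.261ms @ 3 + 978.261ms (3)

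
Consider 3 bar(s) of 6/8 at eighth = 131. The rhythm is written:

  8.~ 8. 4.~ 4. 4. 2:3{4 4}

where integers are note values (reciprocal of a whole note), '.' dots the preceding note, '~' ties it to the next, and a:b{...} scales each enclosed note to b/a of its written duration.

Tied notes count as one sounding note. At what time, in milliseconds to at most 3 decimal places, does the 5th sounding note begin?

note 5 onset = 15b = 6870.229ms

1. 0.0ms @ 0 + 1374.046ms (3)
2. 1374.046ms @ 3 + 2748.092ms (6)
3. 4122.137ms @ 9 + 1374.046ms (3)
4. 5496.183ms @ 12 + 1374.046ms (3)
5. 6870.229ms @ 15 + 1374.046ms (3)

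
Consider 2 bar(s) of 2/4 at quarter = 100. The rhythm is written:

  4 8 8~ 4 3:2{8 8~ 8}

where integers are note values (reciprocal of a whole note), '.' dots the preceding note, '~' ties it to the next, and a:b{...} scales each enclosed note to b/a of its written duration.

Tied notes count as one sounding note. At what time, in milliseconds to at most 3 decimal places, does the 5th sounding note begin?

note 5 onset = 10/3b = 2000.0ms

1. 0.0ms @ 0 + 600.0ms (1)
2. 600.0ms @ 1 + 300.0ms (1/2)
3. 900.0ms @ 3/2 + 900.0ms (3/2)
4. 1800.0ms @ 3 + 200.0ms (1/3)
5. 2000.0ms @ 10/3 + 400.0ms (2/3)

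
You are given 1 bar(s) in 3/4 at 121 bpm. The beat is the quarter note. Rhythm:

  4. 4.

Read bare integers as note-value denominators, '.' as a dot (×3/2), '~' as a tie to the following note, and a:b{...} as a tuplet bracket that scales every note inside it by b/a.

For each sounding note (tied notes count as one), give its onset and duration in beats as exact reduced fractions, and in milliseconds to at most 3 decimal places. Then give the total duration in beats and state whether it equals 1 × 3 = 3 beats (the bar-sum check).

1) 0.0ms=0b +743.802ms=3/2b
2) 743.802ms=3/2b +743.802ms=3/2b
Σ=3b of 3 (121bpm 3/4) — PASS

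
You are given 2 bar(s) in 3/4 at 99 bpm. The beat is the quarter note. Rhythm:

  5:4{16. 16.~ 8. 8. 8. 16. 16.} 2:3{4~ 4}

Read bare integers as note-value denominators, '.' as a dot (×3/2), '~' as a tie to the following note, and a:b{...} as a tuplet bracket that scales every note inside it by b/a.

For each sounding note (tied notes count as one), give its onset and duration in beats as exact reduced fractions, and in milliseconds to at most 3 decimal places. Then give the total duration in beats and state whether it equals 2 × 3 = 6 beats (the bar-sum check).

1) 0.0ms=0b +181.818ms=3/10b
2) 181.818ms=3/10b +545.455ms=9/10b
3) 727.273ms=6/5b +363.636ms=3/5b
4) 1090.909ms=9/5b +363.636ms=3/5b
5) 1454.545ms=12/5b +181.818ms=3/10b
6) 1636.364ms=27/10b +181.818ms=3/10b
7) 1818.182ms=3b +1818.182ms=3b
Σ=6b of 6 (99bpm 3/4) — PASS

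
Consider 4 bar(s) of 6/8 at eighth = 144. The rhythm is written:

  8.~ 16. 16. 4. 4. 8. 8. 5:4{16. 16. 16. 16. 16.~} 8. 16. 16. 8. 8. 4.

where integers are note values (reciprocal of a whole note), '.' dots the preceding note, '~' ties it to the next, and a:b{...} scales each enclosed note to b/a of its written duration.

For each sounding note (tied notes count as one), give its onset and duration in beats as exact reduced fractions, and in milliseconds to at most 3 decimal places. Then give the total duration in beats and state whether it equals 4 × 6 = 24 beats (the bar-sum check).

1) 0.0ms=0b +937.5ms=9/4b
2) 937.5ms=9/4b +312.5ms=3/4b
3) 1250.0ms=3b +1250.0ms=3b
4) 2500.0ms=6b +1250.0ms=3b
5) 3750.0ms=9b +625.0ms=3/2b
6) 4375.0ms=21/2b +625.0ms=3/2b
7) 5000.0ms=12b +250.0ms=3/5b
8) 5250.0ms=63/5b +250.0ms=3/5b
9) 5500.0ms=66/5b +250.0ms=3/5b
10) 5750.0ms=69/5b +250.0ms=3/5b
11) 6000.0ms=72/5b +875.0ms=21/10b
12) 6875.0ms=33/2b +312.5ms=3/4b
13) 7187.5ms=69/4b +312.5ms=3/4b
14) 7500.0ms=18b +625.0ms=3/2b
15) 8125.0ms=39/2b +625.0ms=3/2b
16) 8750.0ms=21b +1250.0ms=3b
Σ=24b of 24 (144bpm 6/8) — PASS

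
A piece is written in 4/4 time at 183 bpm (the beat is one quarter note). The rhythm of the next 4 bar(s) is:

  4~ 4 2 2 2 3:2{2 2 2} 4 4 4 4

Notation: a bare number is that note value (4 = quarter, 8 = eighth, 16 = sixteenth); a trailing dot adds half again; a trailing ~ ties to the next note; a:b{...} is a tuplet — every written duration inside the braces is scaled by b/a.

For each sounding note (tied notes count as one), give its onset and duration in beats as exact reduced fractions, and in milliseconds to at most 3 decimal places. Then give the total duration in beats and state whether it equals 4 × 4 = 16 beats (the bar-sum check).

1) 0.0ms=0b +655.738ms=2b
2) 655.738ms=2b +655.738ms=2b
3) 1311.475ms=4b +655.738ms=2b
4) 1967.213ms=6b +655.738ms=2b
5) 2622.951ms=8b +437.158ms=4/3b
6) 3060.109ms=28/3b +437.158ms=4/3b
7) 3497.268ms=32/3b +437.158ms=4/3b
8) 3934.426ms=12b +327.869ms=1b
9) 4262.295ms=13b +327.869ms=1b
10) 4590.164ms=14b +327.869ms=1b
11) 4918.033ms=15b +327.869ms=1b
Σ=16b of 16 (183bpm 4/4) — PASS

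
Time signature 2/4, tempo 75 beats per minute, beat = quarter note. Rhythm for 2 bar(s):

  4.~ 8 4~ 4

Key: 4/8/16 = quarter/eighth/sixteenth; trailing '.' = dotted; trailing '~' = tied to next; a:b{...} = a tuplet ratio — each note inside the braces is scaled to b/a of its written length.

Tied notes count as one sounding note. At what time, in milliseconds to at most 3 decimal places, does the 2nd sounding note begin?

1. 0.0ms @ 0 + 1600.0ms (2)
2. 1600.0ms @ 2 + 1600.0ms (2)

note 2 onset = 2b = 1600.0ms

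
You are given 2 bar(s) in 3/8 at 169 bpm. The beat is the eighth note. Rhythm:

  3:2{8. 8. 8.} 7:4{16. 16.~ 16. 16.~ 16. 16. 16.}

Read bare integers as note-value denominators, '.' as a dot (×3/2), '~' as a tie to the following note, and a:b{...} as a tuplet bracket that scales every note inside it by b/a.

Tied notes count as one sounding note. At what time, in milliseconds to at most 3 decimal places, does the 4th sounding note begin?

note 4 onset = 3b = 1065.089ms

1. 0.0ms @ 0 + 355.03ms (1)
2. 355.03ms @ 1 + 355.03ms (1)
3. 710.059ms @ 2 + 355.03ms (1)
4. 1065.089ms @ 3 + 152.156ms (3/7)
5. 1217.244ms @ 24/7 + 304.311ms (6/7)
6. 1521.555ms @ 30/7 + 304.311ms (6/7)
7. 1825.866ms @ 36/7 + 152.156ms (3/7)
8. 1978.022ms @ 39/7 + 152.156ms (3/7)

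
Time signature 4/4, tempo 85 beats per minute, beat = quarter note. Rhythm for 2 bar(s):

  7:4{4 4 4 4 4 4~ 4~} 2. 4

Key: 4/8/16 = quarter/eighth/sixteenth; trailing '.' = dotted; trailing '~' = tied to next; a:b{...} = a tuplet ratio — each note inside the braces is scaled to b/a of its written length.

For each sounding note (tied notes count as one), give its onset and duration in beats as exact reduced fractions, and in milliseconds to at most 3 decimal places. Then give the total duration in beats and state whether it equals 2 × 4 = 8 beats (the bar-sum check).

1) 0.0ms=0b +403.361ms=4/7b
2) 403.361ms=4/7b +403.361ms=4/7b
3) 806.723ms=8/7b +403.361ms=4/7b
4) 1210.084ms=12/7b +403.361ms=4/7b
5) 1613.445ms=16/7b +403.361ms=4/7b
6) 2016.807ms=20/7b +2924.37ms=29/7b
7) 4941.176ms=7b +705.882ms=1b
Σ=8b of 8 (85bpm 4/4) — PASS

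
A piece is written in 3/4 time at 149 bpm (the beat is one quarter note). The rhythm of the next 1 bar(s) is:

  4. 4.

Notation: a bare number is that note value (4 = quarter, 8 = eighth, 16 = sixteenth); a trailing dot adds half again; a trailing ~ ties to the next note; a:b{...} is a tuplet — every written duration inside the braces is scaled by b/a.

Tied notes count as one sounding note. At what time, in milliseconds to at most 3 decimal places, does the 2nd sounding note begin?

note 2 onset = 3/2b = 604.027ms

1. 0.0ms @ 0 + 604.027ms (3/2)
2. 604.027ms @ 3/2 + 604.027ms (3/2)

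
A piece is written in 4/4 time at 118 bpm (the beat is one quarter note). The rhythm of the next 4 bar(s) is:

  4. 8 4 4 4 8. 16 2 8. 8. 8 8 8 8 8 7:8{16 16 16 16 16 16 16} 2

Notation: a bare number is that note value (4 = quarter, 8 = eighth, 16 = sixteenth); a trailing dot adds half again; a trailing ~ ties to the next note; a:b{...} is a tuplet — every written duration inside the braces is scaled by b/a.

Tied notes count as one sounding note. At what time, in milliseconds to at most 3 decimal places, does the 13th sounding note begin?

note 13 onset = 21/2b = 5338.983ms

1. 0.0ms @ 0 + 762.712ms (3/2)
2. 762.712ms @ 3/2 + 254.237ms (1/2)
3. 1016.949ms @ 2 + 508.475ms (1)
4. 1525.424ms @ 3 + 508.475ms (1)
5. 2033.898ms @ 4 + 508.475ms (1)
6. 2542.373ms @ 5 + 381.356ms (3/4)
7. 2923.729ms @ 23/4 + 127.119ms (1/4)
8. 3050.847ms @ 6 + 1016.949ms (2)
9. 4067.797ms @ 8 + 381.356ms (3/4)
10. 4449.153ms @ 35/4 + 381.356ms (3/4)
11. 4830.508ms @ 19/2 + 254.237ms (1/2)
12. 5084.746ms @ 10 + 254.237ms (1/2)
13. 5338.983ms @ 21/2 + 254.237ms (1/2)
14. 5593.22ms @ 11 + 254.237ms (1/2)
15. 5847.458ms @ 23/2 + 254.237ms (1/2)
16. 6101.695ms @ 12 + 145.278ms (2/7)
17. 6246.973ms @ 86/7 + 145.278ms (2/7)
18. 6392.252ms @ 88/7 + 145.278ms (2/7)
19. 6537.53ms @ 90/7 + 145.278ms (2/7)
20. 6682.809ms @ 92/7 + 145.278ms (2/7)
21. 6828.087ms @ 94/7 + 145.278ms (2/7)
22. 6973.366ms @ 96/7 + 145.278ms (2/7)
23. 7118.644ms @ 14 + 1016.949ms (2)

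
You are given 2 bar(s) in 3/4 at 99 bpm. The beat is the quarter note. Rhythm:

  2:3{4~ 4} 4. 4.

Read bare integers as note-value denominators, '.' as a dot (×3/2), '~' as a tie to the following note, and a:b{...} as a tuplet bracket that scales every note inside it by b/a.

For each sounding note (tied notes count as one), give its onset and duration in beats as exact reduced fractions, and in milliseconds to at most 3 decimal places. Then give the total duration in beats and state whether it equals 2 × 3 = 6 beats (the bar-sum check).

1) 0.0ms=0b +1818.182ms=3b
2) 1818.182ms=3b +909.091ms=3/2b
3) 2727.273ms=9/2b +909.091ms=3/2b
Σ=6b of 6 (99bpm 3/4) — PASS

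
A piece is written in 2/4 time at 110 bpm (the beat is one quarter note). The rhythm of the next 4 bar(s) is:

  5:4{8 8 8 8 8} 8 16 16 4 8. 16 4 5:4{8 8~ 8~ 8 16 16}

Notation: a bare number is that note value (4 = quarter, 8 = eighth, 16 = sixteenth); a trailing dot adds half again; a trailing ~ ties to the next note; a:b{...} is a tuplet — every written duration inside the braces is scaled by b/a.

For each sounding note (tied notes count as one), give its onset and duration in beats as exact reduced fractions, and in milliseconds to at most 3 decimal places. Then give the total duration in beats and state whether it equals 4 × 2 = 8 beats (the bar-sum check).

1) 0.0ms=0b +218.182ms=2/5b
2) 218.182ms=2/5b +218.182ms=2/5b
3) 436.364ms=4/5b +218.182ms=2/5b
4) 654.545ms=6/5b +218.182ms=2/5b
5) 872.727ms=8/5b +218.182ms=2/5b
6) 1090.909ms=2b +272.727ms=1/2b
7) 1363.636ms=5/2b +136.364ms=1/4b
8) 1500.0ms=11/4b +136.364ms=1/4b
9) 1636.364ms=3b +545.455ms=1b
10) 2181.818ms=4b +409.091ms=3/4b
11) 2590.909ms=19/4b +136.364ms=1/4b
12) 2727.273ms=5b +545.455ms=1b
13) 3272.727ms=6b +218.182ms=2/5b
14) 3490.909ms=32/5b +654.545ms=6/5b
15) 4145.455ms=38/5b +109.091ms=1/5b
16) 4254.545ms=39/5b +109.091ms=1/5b
Σ=8b of 8 (110bpm 2/4) — PASS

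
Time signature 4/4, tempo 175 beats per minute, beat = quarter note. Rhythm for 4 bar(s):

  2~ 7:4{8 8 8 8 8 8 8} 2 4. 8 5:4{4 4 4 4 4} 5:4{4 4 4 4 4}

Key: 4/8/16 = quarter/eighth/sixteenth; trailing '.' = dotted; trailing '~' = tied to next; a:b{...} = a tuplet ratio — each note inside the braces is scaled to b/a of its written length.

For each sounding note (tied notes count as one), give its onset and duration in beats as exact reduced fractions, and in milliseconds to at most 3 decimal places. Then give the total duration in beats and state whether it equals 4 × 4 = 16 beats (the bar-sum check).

1) 0.0ms=0b +783.673ms=16/7b
2) 783.673ms=16/7b +97.959ms=2/7b
3) 881.633ms=18/7b +97.959ms=2/7b
4) 979.592ms=20/7b +97.959ms=2/7b
5) 1077.551ms=22/7b +97.959ms=2/7b
6) 1175.51ms=24/7b +97.959ms=2/7b
7) 1273.469ms=26/7b +97.959ms=2/7b
8) 1371.429ms=4b +685.714ms=2b
9) 2057.143ms=6b +514.286ms=3/2b
10) 2571.429ms=15/2b +171.429ms=1/2b
11) 2742.857ms=8b +274.286ms=4/5b
12) 3017.143ms=44/5b +274.286ms=4/5b
13) 3291.429ms=48/5b +274.286ms=4/5b
14) 3565.714ms=52/5b +274.286ms=4/5b
15) 3840.0ms=56/5b +274.286ms=4/5b
16) 4114.286ms=12b +274.286ms=4/5b
17) 4388.571ms=64/5b +274.286ms=4/5b
18) 4662.857ms=68/5b +274.286ms=4/5b
19) 4937.143ms=72/5b +274.286ms=4/5b
20) 5211.429ms=76/5b +274.286ms=4/5b
Σ=16b of 16 (175bpm 4/4) — PASS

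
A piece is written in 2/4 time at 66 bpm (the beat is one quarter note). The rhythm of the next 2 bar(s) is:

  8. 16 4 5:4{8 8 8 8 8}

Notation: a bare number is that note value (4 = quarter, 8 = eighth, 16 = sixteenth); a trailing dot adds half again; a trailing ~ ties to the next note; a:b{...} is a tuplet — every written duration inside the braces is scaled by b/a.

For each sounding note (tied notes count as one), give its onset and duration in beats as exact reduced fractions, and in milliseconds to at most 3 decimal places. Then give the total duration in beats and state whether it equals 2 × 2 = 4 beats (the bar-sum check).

1) 0.0ms=0b +681.818ms=3/4b
2) 681.818ms=3/4b +227.273ms=1/4b
3) 909.091ms=1b +909.091ms=1b
4) 1818.182ms=2b +363.636ms=2/5b
5) 2181.818ms=12/5b +363.636ms=2/5b
6) 2545.455ms=14/5b +363.636ms=2/5b
7) 2909.091ms=16/5b +363.636ms=2/5b
8) 3272.727ms=18/5b +363.636ms=2/5b
Σ=4b of 4 (66bpm 2/4) — PASS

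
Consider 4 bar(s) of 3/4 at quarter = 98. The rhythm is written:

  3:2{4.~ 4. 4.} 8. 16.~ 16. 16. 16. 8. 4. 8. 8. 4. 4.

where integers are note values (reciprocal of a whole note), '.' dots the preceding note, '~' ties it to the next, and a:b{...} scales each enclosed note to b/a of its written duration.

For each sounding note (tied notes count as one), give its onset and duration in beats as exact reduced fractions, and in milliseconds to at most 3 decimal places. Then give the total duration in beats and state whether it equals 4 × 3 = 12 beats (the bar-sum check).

1) 0.0ms=0b +1224.49ms=2b
2) 1224.49ms=2b +612.245ms=1b
3) 1836.735ms=3b +459.184ms=3/4b
4) 2295.918ms=15/4b +459.184ms=3/4b
5) 2755.102ms=9/2b +229.592ms=3/8b
6) 2984.694ms=39/8b +229.592ms=3/8b
7) 3214.286ms=21/4b +459.184ms=3/4b
8) 3673.469ms=6b +918.367ms=3/2b
9) 4591.837ms=15/2b +459.184ms=3/4b
10) 5051.02ms=33/4b +459.184ms=3/4b
11) 5510.204ms=9b +918.367ms=3/2b
12) 6428.571ms=21/2b +918.367ms=3/2b
Σ=12b of 12 (98bpm 3/4) — PASS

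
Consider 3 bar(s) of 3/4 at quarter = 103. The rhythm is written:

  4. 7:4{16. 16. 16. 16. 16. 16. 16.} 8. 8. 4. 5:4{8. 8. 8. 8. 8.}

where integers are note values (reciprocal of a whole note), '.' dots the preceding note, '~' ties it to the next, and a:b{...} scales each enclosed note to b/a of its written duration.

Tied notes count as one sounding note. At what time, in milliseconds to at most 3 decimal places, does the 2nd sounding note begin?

1. 0.0ms @ 0 + 873.786ms (3/2)
2. 873.786ms @ 3/2 + 124.827ms (3/14)
3. 998.613ms @ 12/7 + 124.827ms (3/14)
4. 1123.44ms @ 27/14 + 124.827ms (3/14)
5. 1248.266ms @ 15/7 + 124.827ms (3/14)
6. 1373.093ms @ 33/14 + 124.827ms (3/14)
7. 1497.92ms @ 18/7 + 124.827ms (3/14)
8. 1622.746ms @ 39/14 + 124.827ms (3/14)
9. 1747.573ms @ 3 + 436.893ms (3/4)
10. 2184.466ms @ 15/4 + 436.893ms (3/4)
11. 2621.359ms @ 9/2 + 873.786ms (3/2)
12. 3495.146ms @ 6 + 349.515ms (3/5)
13. 3844.66ms @ 33/5 + 349.515ms (3/5)
14. 4194.175ms @ 36/5 + 349.515ms (3/5)
15. 4543.689ms @ 39/5 + 349.515ms (3/5)
16. 4893.204ms @ 42/5 + 349.515ms (3/5)

note 2 onset = 3/2b = 873.786ms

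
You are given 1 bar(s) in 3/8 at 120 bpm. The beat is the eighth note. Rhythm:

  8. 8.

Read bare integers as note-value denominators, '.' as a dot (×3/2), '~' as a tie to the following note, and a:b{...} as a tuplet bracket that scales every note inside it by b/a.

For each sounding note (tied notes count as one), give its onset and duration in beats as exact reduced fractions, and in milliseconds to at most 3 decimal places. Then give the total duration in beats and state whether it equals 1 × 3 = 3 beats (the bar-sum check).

1) 0.0ms=0b +750.0ms=3/2b
2) 750.0ms=3/2b +750.0ms=3/2b
Σ=3b of 3 (120bpm 3/8) — PASS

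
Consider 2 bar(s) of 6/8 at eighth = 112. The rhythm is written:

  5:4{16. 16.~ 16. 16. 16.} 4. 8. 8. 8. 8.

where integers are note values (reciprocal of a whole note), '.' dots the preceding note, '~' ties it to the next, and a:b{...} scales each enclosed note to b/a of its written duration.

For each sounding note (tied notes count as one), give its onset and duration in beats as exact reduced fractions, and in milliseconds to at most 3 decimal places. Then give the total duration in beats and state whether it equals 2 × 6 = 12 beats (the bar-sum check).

1) 0.0ms=0b +321.429ms=3/5b
2) 321.429ms=3/5b +642.857ms=6/5b
3) 964.286ms=9/5b +321.429ms=3/5b
4) 1285.714ms=12/5b +321.429ms=3/5b
5) 1607.143ms=3b +1607.143ms=3b
6) 3214.286ms=6b +803.571ms=3/2b
7) 4017.857ms=15/2b +803.571ms=3/2b
8) 4821.429ms=9b +803.571ms=3/2b
9) 5625.0ms=21/2b +803.571ms=3/2b
Σ=12b of 12 (112bpm 6/8) — PASS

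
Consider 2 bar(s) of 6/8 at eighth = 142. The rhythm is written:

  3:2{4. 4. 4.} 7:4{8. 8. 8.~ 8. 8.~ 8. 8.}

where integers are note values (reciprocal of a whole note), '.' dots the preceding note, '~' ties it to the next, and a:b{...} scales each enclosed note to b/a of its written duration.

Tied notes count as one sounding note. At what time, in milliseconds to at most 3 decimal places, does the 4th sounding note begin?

1. 0.0ms @ 0 + 845.07ms (2)
2. 845.07ms @ 2 + 845.07ms (2)
3. 1690.141ms @ 4 + 845.07ms (2)
4. 2535.211ms @ 6 + 362.173ms (6/7)
5. 2897.384ms @ 48/7 + 362.173ms (6/7)
6. 3259.557ms @ 54/7 + 724.346ms (12/7)
7. 3983.903ms @ 66/7 + 724.346ms (12/7)
8. 4708.249ms @ 78/7 + 362.173ms (6/7)

note 4 onset = 6b = 2535.211ms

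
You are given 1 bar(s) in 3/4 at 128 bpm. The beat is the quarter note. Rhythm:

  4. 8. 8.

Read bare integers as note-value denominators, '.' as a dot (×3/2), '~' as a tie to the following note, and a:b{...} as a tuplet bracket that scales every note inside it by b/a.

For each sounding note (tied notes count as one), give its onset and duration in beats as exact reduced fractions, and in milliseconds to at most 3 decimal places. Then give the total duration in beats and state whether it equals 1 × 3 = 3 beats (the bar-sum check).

1) 0.0ms=0b +703.125ms=3/2b
2) 703.125ms=3/2b +351.562ms=3/4b
3) 1054.688ms=9/4b +351.562ms=3/4b
Σ=3b of 3 (128bpm 3/4) — PASS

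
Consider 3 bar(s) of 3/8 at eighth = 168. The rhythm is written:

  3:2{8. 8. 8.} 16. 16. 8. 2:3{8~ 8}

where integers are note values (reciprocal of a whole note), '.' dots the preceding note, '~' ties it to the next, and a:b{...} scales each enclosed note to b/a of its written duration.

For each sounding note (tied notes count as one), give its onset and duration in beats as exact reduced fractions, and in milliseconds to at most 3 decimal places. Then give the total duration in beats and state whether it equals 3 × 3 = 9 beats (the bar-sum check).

1) 0.0ms=0b +357.143ms=1b
2) 357.143ms=1b +357.143ms=1b
3) 714.286ms=2b +357.143ms=1b
4) 1071.429ms=3b +267.857ms=3/4b
5) 1339.286ms=15/4b +267.857ms=3/4b
6) 1607.143ms=9/2b +535.714ms=3/2b
7) 2142.857ms=6b +1071.429ms=3b
Σ=9b of 9 (168bpm 3/8) — PASS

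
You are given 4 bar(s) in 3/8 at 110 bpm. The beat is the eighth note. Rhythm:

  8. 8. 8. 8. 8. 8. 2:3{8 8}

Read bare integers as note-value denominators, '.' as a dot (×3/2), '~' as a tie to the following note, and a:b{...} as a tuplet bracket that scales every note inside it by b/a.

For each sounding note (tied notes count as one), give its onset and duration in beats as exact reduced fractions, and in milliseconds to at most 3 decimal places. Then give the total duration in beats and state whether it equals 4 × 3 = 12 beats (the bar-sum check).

1) 0.0ms=0b +818.182ms=3/2b
2) 818.182ms=3/2b +818.182ms=3/2b
3) 1636.364ms=3b +818.182ms=3/2b
4) 2454.545ms=9/2b +818.182ms=3/2b
5) 3272.727ms=6b +818.182ms=3/2b
6) 4090.909ms=15/2b +818.182ms=3/2b
7) 4909.091ms=9b +818.182ms=3/2b
8) 5727.273ms=21/2b +818.182ms=3/2b
Σ=12b of 12 (110bpm 3/8) — PASS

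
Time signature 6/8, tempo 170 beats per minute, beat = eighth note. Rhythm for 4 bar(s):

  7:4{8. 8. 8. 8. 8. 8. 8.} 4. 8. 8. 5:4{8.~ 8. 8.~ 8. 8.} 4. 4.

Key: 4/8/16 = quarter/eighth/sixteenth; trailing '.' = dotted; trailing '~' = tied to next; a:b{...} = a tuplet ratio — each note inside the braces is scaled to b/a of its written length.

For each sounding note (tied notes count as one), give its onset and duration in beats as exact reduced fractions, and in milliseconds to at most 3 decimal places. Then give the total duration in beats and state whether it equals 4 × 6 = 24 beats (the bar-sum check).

1) 0.0ms=0b +302.521ms=6/7b
2) 302.521ms=6/7b +302.521ms=6/7b
3) 605.042ms=12/7b +302.521ms=6/7b
4) 907.563ms=18/7b +302.521ms=6/7b
5) 1210.084ms=24/7b +302.521ms=6/7b
6) 1512.605ms=30/7b +302.521ms=6/7b
7) 1815.126ms=36/7b +302.521ms=6/7b
8) 2117.647ms=6b +1058.824ms=3b
9) 3176.471ms=9b +529.412ms=3/2b
10) 3705.882ms=21/2b +529.412ms=3/2b
11) 4235.294ms=12b +847.059ms=12/5b
12) 5082.353ms=72/5b +847.059ms=12/5b
13) 5929.412ms=84/5b +423.529ms=6/5b
14) 6352.941ms=18b +1058.824ms=3b
15) 7411.765ms=21b +1058.824ms=3b
Σ=24b of 24 (170bpm 6/8) — PASS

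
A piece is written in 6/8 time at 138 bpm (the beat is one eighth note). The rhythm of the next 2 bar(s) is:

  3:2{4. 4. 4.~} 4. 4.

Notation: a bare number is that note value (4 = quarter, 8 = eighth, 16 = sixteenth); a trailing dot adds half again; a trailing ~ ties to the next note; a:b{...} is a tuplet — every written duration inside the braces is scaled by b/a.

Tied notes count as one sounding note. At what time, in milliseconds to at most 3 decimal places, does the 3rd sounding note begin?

note 3 onset = 4b = 1739.13ms

1. 0.0ms @ 0 + 869.565ms (2)
2. 869.565ms @ 2 + 869.565ms (2)
3. 1739.13ms @ 4 + 2173.913ms (5)
4. 3913.043ms @ 9 + 1304.348ms (3)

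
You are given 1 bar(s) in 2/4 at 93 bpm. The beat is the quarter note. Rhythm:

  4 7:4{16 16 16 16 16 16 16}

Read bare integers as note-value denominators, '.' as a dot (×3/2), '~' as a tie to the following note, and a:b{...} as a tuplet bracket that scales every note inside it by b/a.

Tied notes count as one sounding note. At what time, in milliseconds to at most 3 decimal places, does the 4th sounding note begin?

1. 0.0ms @ 0 + 645.161ms (1)
2. 645.161ms @ 1 + 92.166ms (1/7)
3. 737.327ms @ 8/7 + 92.166ms (1/7)
4. 829.493ms @ 9/7 + 92.166ms (1/7)
5. 921.659ms @ 10/7 + 92.166ms (1/7)
6. 1013.825ms @ 11/7 + 92.166ms (1/7)
7. 1105.991ms @ 12/7 + 92.166ms (1/7)
8. 1198.157ms @ 13/7 + 92.166ms (1/7)

note 4 onset = 9/7b = 829.493ms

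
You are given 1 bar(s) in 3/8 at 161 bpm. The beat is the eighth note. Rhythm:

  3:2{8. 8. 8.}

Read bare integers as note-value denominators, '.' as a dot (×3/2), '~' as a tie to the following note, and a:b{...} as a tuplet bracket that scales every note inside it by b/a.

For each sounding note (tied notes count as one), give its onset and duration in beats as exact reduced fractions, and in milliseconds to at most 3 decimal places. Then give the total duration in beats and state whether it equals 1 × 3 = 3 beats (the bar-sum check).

1) 0.0ms=0b +372.671ms=1b
2) 372.671ms=1b +372.671ms=1b
3) 745.342ms=2b +372.671ms=1b
Σ=3b of 3 (161bpm 3/8) — PASS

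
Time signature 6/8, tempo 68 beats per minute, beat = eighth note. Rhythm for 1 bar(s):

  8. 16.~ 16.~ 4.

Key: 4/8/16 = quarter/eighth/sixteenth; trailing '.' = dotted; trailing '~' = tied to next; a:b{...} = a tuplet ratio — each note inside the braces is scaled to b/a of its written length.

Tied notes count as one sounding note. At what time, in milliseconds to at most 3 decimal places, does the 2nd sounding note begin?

1. 0.0ms @ 0 + 1323.529ms (3/2)
2. 1323.529ms @ 3/2 + 3970.588ms (9/2)

note 2 onset = 3/2b = 1323.529ms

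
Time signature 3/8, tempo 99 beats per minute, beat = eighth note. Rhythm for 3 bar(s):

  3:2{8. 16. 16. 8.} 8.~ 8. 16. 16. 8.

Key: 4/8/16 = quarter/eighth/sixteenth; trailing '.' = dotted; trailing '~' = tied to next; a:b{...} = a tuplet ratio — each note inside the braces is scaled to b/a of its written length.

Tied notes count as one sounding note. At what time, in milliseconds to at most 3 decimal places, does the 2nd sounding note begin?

1. 0.0ms @ 0 + 606.061ms (1)
2. 606.061ms @ 1 + 303.03ms (1/2)
3. 909.091ms @ 3/2 + 303.03ms (1/2)
4. 1212.121ms @ 2 + 606.061ms (1)
5. 1818.182ms @ 3 + 1818.182ms (3)
6. 3636.364ms @ 6 + 454.545ms (3/4)
7. 4090.909ms @ 27/4 + 454.545ms (3/4)
8. 4545.455ms @ 15/2 + 909.091ms (3/2)

note 2 onset = 1b = 606.061ms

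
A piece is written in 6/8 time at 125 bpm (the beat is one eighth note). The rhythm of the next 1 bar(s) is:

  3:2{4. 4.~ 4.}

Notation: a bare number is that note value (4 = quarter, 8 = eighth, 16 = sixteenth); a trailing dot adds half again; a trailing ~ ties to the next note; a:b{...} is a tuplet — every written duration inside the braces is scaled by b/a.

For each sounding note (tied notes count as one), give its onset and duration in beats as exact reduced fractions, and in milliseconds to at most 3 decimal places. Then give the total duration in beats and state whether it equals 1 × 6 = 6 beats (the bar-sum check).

1) 0.0ms=0b +960.0ms=2b
2) 960.0ms=2b +1920.0ms=4b
Σ=6b of 6 (125bpm 6/8) — PASS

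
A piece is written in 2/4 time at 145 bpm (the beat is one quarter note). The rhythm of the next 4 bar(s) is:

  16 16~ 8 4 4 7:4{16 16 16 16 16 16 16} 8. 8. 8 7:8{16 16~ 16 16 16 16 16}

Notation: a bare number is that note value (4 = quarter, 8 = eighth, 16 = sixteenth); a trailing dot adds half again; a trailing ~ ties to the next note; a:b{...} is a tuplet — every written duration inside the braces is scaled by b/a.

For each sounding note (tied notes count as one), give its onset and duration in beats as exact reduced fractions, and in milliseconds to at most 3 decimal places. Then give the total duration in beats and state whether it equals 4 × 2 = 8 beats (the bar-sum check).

1) 0.0ms=0b +103.448ms=1/4b
2) 103.448ms=1/4b +310.345ms=3/4b
3) 413.793ms=1b +413.793ms=1b
4) 827.586ms=2b +413.793ms=1b
5) 1241.379ms=3b +59.113ms=1/7b
6) 1300.493ms=22/7b +59.113ms=1/7b
7) 1359.606ms=23/7b +59.113ms=1/7b
8) 1418.719ms=24/7b +59.113ms=1/7b
9) 1477.833ms=25/7b +59.113ms=1/7b
10) 1536.946ms=26/7b +59.113ms=1/7b
11) 1596.059ms=27/7b +59.113ms=1/7b
12) 1655.172ms=4b +310.345ms=3/4b
13) 1965.517ms=19/4b +310.345ms=3/4b
14) 2275.862ms=11/2b +206.897ms=1/2b
15) 2482.759ms=6b +118.227ms=2/7b
16) 2600.985ms=44/7b +236.453ms=4/7b
17) 2837.438ms=48/7b +118.227ms=2/7b
18) 2955.665ms=50/7b +118.227ms=2/7b
19) 3073.892ms=52/7b +118.227ms=2/7b
20) 3192.118ms=54/7b +118.227ms=2/7b
Σ=8b of 8 (145bpm 2/4) — PASS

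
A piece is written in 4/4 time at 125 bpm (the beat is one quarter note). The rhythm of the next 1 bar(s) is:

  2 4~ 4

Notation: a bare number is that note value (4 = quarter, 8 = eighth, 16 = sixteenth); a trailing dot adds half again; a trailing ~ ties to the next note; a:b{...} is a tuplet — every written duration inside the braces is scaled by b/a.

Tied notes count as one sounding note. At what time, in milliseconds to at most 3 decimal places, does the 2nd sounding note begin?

1. 0.0ms @ 0 + 960.0ms (2)
2. 960.0ms @ 2 + 960.0ms (2)

note 2 onset = 2b = 960.0ms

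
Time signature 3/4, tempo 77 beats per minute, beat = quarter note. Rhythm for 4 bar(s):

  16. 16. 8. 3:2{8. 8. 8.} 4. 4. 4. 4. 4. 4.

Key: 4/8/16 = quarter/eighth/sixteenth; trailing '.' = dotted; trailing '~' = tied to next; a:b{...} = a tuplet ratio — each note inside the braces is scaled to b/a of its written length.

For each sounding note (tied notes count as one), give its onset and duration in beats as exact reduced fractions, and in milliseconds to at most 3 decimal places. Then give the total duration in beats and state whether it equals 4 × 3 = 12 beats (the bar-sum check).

1) 0.0ms=0b +292.208ms=3/8b
2) 292.208ms=3/8b +292.208ms=3/8b
3) 584.416ms=3/4b +584.416ms=3/4b
4) 1168.831ms=3/2b +389.61ms=1/2b
5) 1558.442ms=2b +389.61ms=1/2b
6) 1948.052ms=5/2b +389.61ms=1/2b
7) 2337.662ms=3b +1168.831ms=3/2b
8) 3506.494ms=9/2b +1168.831ms=3/2b
9) 4675.325ms=6b +1168.831ms=3/2b
10) 5844.156ms=15/2b +1168.831ms=3/2b
11) 7012.987ms=9b +1168.831ms=3/2b
12) 8181.818ms=21/2b +1168.831ms=3/2b
Σ=12b of 12 (77bpm 3/4) — PASS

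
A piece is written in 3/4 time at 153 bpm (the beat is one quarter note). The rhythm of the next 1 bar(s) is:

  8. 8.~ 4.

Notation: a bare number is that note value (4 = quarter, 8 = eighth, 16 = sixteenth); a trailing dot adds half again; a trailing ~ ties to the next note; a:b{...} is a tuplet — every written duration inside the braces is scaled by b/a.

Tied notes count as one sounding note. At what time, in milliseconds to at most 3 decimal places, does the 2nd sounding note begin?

note 2 onset = 3/4b = 294.118ms

1. 0.0ms @ 0 + 294.118ms (3/4)
2. 294.118ms @ 3/4 + 882.353ms (9/4)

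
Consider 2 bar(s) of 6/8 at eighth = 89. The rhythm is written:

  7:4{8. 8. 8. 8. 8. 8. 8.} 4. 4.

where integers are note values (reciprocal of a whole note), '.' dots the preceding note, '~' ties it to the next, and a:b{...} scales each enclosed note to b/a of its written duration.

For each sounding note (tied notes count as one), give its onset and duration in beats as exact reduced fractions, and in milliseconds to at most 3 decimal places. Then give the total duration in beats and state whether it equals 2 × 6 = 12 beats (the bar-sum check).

1) 0.0ms=0b +577.849ms=6/7b
2) 577.849ms=6/7b +577.849ms=6/7b
3) 1155.698ms=12/7b +577.849ms=6/7b
4) 1733.547ms=18/7b +577.849ms=6/7b
5) 2311.396ms=24/7b +577.849ms=6/7b
6) 2889.246ms=30/7b +577.849ms=6/7b
7) 3467.095ms=36/7b +577.849ms=6/7b
8) 4044.944ms=6b +2022.472ms=3b
9) 6067.416ms=9b +2022.472ms=3b
Σ=12b of 12 (89bpm 6/8) — PASS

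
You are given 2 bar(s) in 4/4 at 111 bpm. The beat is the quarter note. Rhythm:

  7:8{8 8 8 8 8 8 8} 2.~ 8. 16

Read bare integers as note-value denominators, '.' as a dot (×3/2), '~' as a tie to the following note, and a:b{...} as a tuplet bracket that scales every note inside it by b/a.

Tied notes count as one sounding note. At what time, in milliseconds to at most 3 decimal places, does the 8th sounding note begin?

1. 0.0ms @ 0 + 308.88ms (4/7)
2. 308.88ms @ 4/7 + 308.88ms (4/7)
3. 617.761ms @ 8/7 + 308.88ms (4/7)
4. 926.641ms @ 12/7 + 308.88ms (4/7)
5. 1235.521ms @ 16/7 + 308.88ms (4/7)
6. 1544.402ms @ 20/7 + 308.88ms (4/7)
7. 1853.282ms @ 24/7 + 308.88ms (4/7)
8. 2162.162ms @ 4 + 2027.027ms (15/4)
9. 4189.189ms @ 31/4 + 135.135ms (1/4)

note 8 onset = 4b = 2162.162ms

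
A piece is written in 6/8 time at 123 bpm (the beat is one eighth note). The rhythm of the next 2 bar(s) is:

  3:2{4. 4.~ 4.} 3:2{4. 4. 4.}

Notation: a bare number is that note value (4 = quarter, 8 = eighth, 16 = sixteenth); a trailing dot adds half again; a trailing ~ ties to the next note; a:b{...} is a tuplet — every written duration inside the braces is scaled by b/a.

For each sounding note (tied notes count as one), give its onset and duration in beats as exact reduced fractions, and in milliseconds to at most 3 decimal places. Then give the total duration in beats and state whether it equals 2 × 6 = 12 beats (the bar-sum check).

1) 0.0ms=0b +975.61ms=2b
2) 975.61ms=2b +1951.22ms=4b
3) 2926.829ms=6b +975.61ms=2b
4) 3902.439ms=8b +975.61ms=2b
5) 4878.049ms=10b +975.61ms=2b
Σ=12b of 12 (123bpm 6/8) — PASS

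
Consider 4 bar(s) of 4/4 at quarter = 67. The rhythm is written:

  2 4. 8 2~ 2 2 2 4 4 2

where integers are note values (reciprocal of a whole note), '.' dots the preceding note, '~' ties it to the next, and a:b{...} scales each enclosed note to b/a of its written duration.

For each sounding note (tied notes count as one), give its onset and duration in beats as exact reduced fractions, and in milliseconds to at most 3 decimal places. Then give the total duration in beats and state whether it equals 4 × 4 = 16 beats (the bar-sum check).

1) 0.0ms=0b +1791.045ms=2b
2) 1791.045ms=2b +1343.284ms=3/2b
3) 3134.328ms=7/2b +447.761ms=1/2b
4) 3582.09ms=4b +3582.09ms=4b
5) 7164.179ms=8b +1791.045ms=2b
6) 8955.224ms=10b +1791.045ms=2b
7) 10746.269ms=12b +895.522ms=1b
8) 11641.791ms=13b +895.522ms=1b
9) 12537.313ms=14b +1791.045ms=2b
Σ=16b of 16 (67bpm 4/4) — PASS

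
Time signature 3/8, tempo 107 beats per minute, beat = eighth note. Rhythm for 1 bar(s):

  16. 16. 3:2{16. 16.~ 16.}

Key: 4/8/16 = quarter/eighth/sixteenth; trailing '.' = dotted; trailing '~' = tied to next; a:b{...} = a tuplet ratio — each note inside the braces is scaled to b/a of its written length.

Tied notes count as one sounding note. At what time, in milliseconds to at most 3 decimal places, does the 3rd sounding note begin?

note 3 onset = 3/2b = 841.121ms

1. 0.0ms @ 0 + 420.561ms (3/4)
2. 420.561ms @ 3/4 + 420.561ms (3/4)
3. 841.121ms @ 3/2 + 280.374ms (1/2)
4. 1121.495ms @ 2 + 560.748ms (1)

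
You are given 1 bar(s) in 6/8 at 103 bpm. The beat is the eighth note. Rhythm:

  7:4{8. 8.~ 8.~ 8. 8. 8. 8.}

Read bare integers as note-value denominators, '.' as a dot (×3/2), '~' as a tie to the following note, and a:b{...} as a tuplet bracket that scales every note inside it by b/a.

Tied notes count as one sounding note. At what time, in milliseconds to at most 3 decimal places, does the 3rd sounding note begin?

1. 0.0ms @ 0 + 499.307ms (6/7)
2. 499.307ms @ 6/7 + 1497.92ms (18/7)
3. 1997.226ms @ 24/7 + 499.307ms (6/7)
4. 2496.533ms @ 30/7 + 499.307ms (6/7)
5. 2995.839ms @ 36/7 + 499.307ms (6/7)

note 3 onset = 24/7b = 1997.226ms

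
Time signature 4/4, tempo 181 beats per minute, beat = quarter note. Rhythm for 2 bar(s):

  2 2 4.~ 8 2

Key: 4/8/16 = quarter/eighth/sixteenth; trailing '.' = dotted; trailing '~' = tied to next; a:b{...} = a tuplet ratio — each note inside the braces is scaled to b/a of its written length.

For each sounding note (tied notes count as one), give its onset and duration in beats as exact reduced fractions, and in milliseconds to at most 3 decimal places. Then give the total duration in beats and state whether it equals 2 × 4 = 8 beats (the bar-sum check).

1) 0.0ms=0b +662.983ms=2b
2) 662.983ms=2b +662.983ms=2b
3) 1325.967ms=4b +662.983ms=2b
4) 1988.95ms=6b +662.983ms=2b
Σ=8b of 8 (181bpm 4/4) — PASS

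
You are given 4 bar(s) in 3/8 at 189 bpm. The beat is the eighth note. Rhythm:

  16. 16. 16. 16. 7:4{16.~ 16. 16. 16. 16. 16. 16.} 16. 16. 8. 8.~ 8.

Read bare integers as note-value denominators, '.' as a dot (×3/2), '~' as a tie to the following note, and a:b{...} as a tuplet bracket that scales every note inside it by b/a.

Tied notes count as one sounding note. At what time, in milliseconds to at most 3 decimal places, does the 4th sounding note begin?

note 4 onset = 9/4b = 714.286ms

1. 0.0ms @ 0 + 238.095ms (3/4)
2. 238.095ms @ 3/4 + 238.095ms (3/4)
3. 476.19ms @ 3/2 + 238.095ms (3/4)
4. 714.286ms @ 9/4 + 238.095ms (3/4)
5. 952.381ms @ 3 + 272.109ms (6/7)
6. 1224.49ms @ 27/7 + 136.054ms (3/7)
7. 1360.544ms @ 30/7 + 136.054ms (3/7)
8. 1496.599ms @ 33/7 + 136.054ms (3/7)
9. 1632.653ms @ 36/7 + 136.054ms (3/7)
10. 1768.707ms @ 39/7 + 136.054ms (3/7)
11. 1904.762ms @ 6 + 238.095ms (3/4)
12. 2142.857ms @ 27/4 + 238.095ms (3/4)
13. 2380.952ms @ 15/2 + 476.19ms (3/2)
14. 2857.143ms @ 9 + 952.381ms (3)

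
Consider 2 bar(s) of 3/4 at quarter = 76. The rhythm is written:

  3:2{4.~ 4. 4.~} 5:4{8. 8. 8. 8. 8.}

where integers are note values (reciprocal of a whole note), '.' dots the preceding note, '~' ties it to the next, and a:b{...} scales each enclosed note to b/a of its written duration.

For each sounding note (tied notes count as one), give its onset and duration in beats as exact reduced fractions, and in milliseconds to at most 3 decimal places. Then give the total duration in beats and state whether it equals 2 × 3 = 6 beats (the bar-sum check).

1) 0.0ms=0b +1578.947ms=2b
2) 1578.947ms=2b +1263.158ms=8/5b
3) 2842.105ms=18/5b +473.684ms=3/5b
4) 3315.789ms=21/5b +473.684ms=3/5b
5) 3789.474ms=24/5b +473.684ms=3/5b
6) 4263.158ms=27/5b +473.684ms=3/5b
Σ=6b of 6 (76bpm 3/4) — PASS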